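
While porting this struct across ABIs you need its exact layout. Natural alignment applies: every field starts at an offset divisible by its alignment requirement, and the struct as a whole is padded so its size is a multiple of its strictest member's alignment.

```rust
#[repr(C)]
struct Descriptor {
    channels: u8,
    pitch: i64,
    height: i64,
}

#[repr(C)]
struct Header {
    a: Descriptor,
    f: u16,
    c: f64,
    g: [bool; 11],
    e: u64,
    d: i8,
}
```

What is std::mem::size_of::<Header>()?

72

Descriptor: @0: channels [1B, align 1] → 1; +7 pad (align 8); @8: pitch [8B, align 8] → 16; @16: height [8B, align 8] → 24; size 24, align 8
@0: a [24B, align 8] → 24
@24: f [2B, align 2] → 26
+6 pad (align 8)
@32: c [8B, align 8] → 40
@40: g [11B, align 1] → 51
+5 pad (align 8)
@56: e [8B, align 8] → 64
@64: d [1B, align 1] → 65
+7 tail pad (align 8)
size 72, align 8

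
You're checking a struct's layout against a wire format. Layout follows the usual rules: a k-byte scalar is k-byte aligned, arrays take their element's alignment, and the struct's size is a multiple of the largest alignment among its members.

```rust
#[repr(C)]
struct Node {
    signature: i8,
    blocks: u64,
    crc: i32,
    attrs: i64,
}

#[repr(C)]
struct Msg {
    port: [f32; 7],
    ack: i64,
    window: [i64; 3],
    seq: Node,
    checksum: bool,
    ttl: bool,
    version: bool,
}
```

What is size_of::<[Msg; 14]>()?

Node: @0: signature [1B, align 1] → 1; +7 pad (align 8); @8: blocks [8B, align 8] → 16; @16: crc [4B, align 4] → 20; +4 pad (align 8); @24: attrs [8B, align 8] → 32; size 32, align 8
@0: port [28B, align 4] → 28
+4 pad (align 8)
@32: ack [8B, align 8] → 40
@40: window [24B, align 8] → 64
@64: seq [32B, align 8] → 96
@96: checksum [1B, align 1] → 97
@97: ttl [1B, align 1] → 98
@98: version [1B, align 1] → 99
+5 tail pad (align 8)
size 104, align 8
array of 14: 14 × 104 = 1456

1456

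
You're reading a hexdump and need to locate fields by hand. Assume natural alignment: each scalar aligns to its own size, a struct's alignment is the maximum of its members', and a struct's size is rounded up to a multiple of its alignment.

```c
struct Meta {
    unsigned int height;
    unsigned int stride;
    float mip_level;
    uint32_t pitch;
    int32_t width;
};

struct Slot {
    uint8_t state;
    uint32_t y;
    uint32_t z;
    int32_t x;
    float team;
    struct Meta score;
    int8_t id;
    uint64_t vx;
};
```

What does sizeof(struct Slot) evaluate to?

56 bytes

Meta: @0: height [4B, align 4] → 4; @4: stride [4B, align 4] → 8; @8: mip_level [4B, align 4] → 12; @12: pitch [4B, align 4] → 16; @16: width [4B, align 4] → 20; size 20, align 4
@0: state [1B, align 1] → 1
+3 pad (align 4)
@4: y [4B, align 4] → 8
@8: z [4B, align 4] → 12
@12: x [4B, align 4] → 16
@16: team [4B, align 4] → 20
@20: score [20B, align 4] → 40
@40: id [1B, align 1] → 41
+7 pad (align 8)
@48: vx [8B, align 8] → 56
size 56, align 8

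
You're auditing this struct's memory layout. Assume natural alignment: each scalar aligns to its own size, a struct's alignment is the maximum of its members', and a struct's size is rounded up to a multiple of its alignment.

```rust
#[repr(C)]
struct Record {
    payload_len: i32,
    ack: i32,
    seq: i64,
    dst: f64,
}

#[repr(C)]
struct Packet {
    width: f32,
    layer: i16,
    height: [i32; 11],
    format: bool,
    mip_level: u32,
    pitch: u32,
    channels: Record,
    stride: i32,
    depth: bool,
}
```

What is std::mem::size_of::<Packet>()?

96

Record: 0..4  payload_len  (4B, 4-aligned); 4..8  ack  (4B, 4-aligned); 8..16  seq  (8B, 8-aligned); 16..24  dst  (8B, 8-aligned); sizeof = 24, alignof = 8
0..4  width  (4B, 4-aligned)
4..6  layer  (2B, 2-aligned)
6..8  -- padding (2B)
8..52  height  (44B, 4-aligned)
52..53  format  (1B, 1-aligned)
53..56  -- padding (3B)
56..60  mip_level  (4B, 4-aligned)
60..64  pitch  (4B, 4-aligned)
64..88  channels  (24B, 8-aligned)
88..92  stride  (4B, 4-aligned)
92..93  depth  (1B, 1-aligned)
93..96  -- tail padding (3B)
sizeof = 96, alignof = 8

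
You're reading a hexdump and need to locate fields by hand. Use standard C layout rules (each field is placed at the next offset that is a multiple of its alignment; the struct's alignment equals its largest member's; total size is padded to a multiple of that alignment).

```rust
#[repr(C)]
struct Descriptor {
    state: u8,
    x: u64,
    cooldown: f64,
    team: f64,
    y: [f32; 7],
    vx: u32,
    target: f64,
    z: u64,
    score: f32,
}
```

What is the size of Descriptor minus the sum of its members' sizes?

state at 0 (size 1, align 1) → ends 1
pad 7 to align 8 for x
x at 8 (size 8, align 8) → ends 16
cooldown at 16 (size 8, align 8) → ends 24
team at 24 (size 8, align 8) → ends 32
y at 32 (size 28, align 4) → ends 60
vx at 60 (size 4, align 4) → ends 64
target at 64 (size 8, align 8) → ends 72
z at 72 (size 8, align 8) → ends 80
score at 80 (size 4, align 4) → ends 84
tail pad 4 to reach multiple of 8
total 88 bytes, alignment 8
data bytes 77, size 88 → padding 11

11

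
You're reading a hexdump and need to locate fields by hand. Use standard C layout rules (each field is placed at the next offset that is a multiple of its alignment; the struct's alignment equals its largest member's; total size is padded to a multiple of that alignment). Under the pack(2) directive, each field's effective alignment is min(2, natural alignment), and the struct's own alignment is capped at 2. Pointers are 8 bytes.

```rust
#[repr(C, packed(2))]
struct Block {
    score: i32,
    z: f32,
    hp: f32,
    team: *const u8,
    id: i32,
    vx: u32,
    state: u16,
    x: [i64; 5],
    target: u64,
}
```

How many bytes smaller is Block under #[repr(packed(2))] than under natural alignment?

natural layout:
  @0: score [4B, align 4] → 4
  @4: z [4B, align 4] → 8
  @8: hp [4B, align 4] → 12
  +4 pad (align 8)
  @16: team [8B, align 8] → 24
  @24: id [4B, align 4] → 28
  @28: vx [4B, align 4] → 32
  @32: state [2B, align 2] → 34
  +6 pad (align 8)
  @40: x [40B, align 8] → 80
  @80: target [8B, align 8] → 88
  size 88, align 8
packed(2) layout:
  @0: score [4B, align 2] → 4
  @4: z [4B, align 2] → 8
  @8: hp [4B, align 2] → 12
  @12: team [8B, align 2] → 20
  @20: id [4B, align 2] → 24
  @24: vx [4B, align 2] → 28
  @28: state [2B, align 2] → 30
  @30: x [40B, align 2] → 70
  @70: target [8B, align 2] → 78
  size 78, align 2
88 − 78 = 10

10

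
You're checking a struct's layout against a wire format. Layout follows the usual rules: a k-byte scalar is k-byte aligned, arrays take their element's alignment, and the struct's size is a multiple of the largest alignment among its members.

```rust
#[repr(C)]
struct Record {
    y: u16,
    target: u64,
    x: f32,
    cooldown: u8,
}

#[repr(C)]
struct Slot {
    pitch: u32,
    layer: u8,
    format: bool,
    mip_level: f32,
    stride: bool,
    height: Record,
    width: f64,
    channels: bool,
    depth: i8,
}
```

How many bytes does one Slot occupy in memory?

Record: y at 0 (size 2, align 2) → ends 2; pad 6 to align 8 for target; target at 8 (size 8, align 8) → ends 16; x at 16 (size 4, align 4) → ends 20; cooldown at 20 (size 1, align 1) → ends 21; tail pad 3 to reach multiple of 8; total 24 bytes, alignment 8
pitch at 0 (size 4, align 4) → ends 4
layer at 4 (size 1, align 1) → ends 5
format at 5 (size 1, align 1) → ends 6
pad 2 to align 4 for mip_level
mip_level at 8 (size 4, align 4) → ends 12
stride at 12 (size 1, align 1) → ends 13
pad 3 to align 8 for height
height at 16 (size 24, align 8) → ends 40
width at 40 (size 8, align 8) → ends 48
channels at 48 (size 1, align 1) → ends 49
depth at 49 (size 1, align 1) → ends 50
tail pad 6 to reach multiple of 8
total 56 bytes, alignment 8

56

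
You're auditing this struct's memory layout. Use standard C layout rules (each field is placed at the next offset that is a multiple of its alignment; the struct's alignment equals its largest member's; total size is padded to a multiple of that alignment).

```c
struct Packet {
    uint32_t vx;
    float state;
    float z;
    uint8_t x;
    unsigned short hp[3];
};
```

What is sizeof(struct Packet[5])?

100

vx at 0 (size 4, align 4) → ends 4
state at 4 (size 4, align 4) → ends 8
z at 8 (size 4, align 4) → ends 12
x at 12 (size 1, align 1) → ends 13
pad 1 to align 2 for hp
hp at 14 (size 6, align 2) → ends 20
total 20 bytes, alignment 4
array of 5: 5 × 20 = 100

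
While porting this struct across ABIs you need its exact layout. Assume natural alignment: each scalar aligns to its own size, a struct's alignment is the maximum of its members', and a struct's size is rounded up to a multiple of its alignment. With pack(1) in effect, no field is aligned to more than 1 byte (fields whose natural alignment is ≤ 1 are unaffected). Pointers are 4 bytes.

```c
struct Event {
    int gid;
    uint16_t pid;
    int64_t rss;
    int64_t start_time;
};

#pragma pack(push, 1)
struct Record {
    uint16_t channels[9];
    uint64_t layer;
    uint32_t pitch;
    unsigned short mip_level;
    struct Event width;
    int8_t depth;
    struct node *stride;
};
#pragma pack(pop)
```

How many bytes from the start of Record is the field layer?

Event: gid at 0 (size 4, align 4) → ends 4; pid at 4 (size 2, align 2) → ends 6; pad 2 to align 8 for rss; rss at 8 (size 8, align 8) → ends 16; start_time at 16 (size 8, align 8) → ends 24; total 24 bytes, alignment 8
channels at 0 (size 18, align 1) → ends 18
layer at 18 (size 8, align 1) → ends 26

18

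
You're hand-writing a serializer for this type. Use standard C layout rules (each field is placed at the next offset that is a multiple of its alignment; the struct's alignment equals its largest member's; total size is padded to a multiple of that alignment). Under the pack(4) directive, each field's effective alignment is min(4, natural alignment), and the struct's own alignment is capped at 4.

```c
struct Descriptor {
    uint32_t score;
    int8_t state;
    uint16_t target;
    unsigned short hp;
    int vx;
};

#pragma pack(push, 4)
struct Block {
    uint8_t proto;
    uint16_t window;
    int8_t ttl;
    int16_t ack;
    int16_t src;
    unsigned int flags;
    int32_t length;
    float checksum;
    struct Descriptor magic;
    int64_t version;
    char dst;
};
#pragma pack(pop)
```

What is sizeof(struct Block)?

52 bytes

Descriptor: 0..4  score  (4B, 4-aligned); 4..5  state  (1B, 1-aligned); 5..6  -- padding (1B); 6..8  target  (2B, 2-aligned); 8..10  hp  (2B, 2-aligned); 10..12  -- padding (2B); 12..16  vx  (4B, 4-aligned); sizeof = 16, alignof = 4
0..1  proto  (1B, 1-aligned)
1..2  -- padding (1B)
2..4  window  (2B, 2-aligned)
4..5  ttl  (1B, 1-aligned)
5..6  -- padding (1B)
6..8  ack  (2B, 2-aligned)
8..10  src  (2B, 2-aligned)
10..12  -- padding (2B)
12..16  flags  (4B, 4-aligned)
16..20  length  (4B, 4-aligned)
20..24  checksum  (4B, 4-aligned)
24..40  magic  (16B, 4-aligned)
40..48  version  (8B, 4-aligned)
48..49  dst  (1B, 1-aligned)
49..52  -- tail padding (3B)
sizeof = 52, alignof = 4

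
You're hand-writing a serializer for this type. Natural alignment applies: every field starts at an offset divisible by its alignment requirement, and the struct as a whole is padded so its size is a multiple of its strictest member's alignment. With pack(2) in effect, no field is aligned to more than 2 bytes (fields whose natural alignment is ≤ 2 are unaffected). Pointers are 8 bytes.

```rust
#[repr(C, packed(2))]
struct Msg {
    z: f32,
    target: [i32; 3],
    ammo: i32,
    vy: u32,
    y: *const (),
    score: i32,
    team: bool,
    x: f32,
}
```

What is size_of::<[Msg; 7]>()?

z at 0 (size 4, align 2) → ends 4
target at 4 (size 12, align 2) → ends 16
ammo at 16 (size 4, align 2) → ends 20
vy at 20 (size 4, align 2) → ends 24
y at 24 (size 8, align 2) → ends 32
score at 32 (size 4, align 2) → ends 36
team at 36 (size 1, align 1) → ends 37
pad 1 to align 2 for x
x at 38 (size 4, align 2) → ends 42
total 42 bytes, alignment 2
array of 7: 7 × 42 = 294

294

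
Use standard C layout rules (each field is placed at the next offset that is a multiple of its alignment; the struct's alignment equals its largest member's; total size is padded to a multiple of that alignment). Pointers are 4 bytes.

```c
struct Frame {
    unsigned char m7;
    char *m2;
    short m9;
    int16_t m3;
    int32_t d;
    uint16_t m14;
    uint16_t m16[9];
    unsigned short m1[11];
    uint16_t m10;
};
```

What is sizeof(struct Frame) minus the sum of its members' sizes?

m7 at 0 (size 1, align 1) → ends 1
pad 3 to align 4 for m2
m2 at 4 (size 4, align 4) → ends 8
m9 at 8 (size 2, align 2) → ends 10
m3 at 10 (size 2, align 2) → ends 12
d at 12 (size 4, align 4) → ends 16
m14 at 16 (size 2, align 2) → ends 18
m16 at 18 (size 18, align 2) → ends 36
m1 at 36 (size 22, align 2) → ends 58
m10 at 58 (size 2, align 2) → ends 60
total 60 bytes, alignment 4
data bytes 57, size 60 → padding 3

3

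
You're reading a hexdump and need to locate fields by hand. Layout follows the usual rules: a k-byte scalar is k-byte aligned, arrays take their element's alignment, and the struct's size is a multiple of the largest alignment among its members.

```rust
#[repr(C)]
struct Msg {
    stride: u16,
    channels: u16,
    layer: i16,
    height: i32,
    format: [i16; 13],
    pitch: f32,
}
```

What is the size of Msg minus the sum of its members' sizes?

@0: stride [2B, align 2] → 2
@2: channels [2B, align 2] → 4
@4: layer [2B, align 2] → 6
+2 pad (align 4)
@8: height [4B, align 4] → 12
@12: format [26B, align 2] → 38
+2 pad (align 4)
@40: pitch [4B, align 4] → 44
size 44, align 4
data bytes 40, size 44 → padding 4

4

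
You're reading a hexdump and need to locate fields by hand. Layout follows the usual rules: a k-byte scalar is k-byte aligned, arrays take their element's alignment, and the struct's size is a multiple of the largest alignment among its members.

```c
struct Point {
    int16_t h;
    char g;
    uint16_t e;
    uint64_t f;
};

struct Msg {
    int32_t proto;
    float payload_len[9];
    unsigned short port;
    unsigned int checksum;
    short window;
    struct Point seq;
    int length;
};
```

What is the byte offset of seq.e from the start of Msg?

60

Point: 0..2  h  (2B, 2-aligned); 2..3  g  (1B, 1-aligned); 3..4  -- padding (1B); 4..6  e  (2B, 2-aligned); 6..8  -- padding (2B); 8..16  f  (8B, 8-aligned); sizeof = 16, alignof = 8
0..4  proto  (4B, 4-aligned)
4..40  payload_len  (36B, 4-aligned)
40..42  port  (2B, 2-aligned)
42..44  -- padding (2B)
44..48  checksum  (4B, 4-aligned)
48..50  window  (2B, 2-aligned)
50..56  -- padding (6B)
56..72  seq  (16B, 8-aligned)
within Point: e at 4
56 + 4 = 60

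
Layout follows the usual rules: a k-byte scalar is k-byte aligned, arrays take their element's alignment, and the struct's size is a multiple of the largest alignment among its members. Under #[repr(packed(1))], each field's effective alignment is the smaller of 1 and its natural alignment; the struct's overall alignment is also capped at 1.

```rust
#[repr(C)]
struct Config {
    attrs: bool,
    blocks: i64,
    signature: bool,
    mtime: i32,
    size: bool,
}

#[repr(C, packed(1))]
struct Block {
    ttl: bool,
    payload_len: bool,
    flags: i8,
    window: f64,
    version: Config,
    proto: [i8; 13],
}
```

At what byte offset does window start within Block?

3

Config: @0: attrs [1B, align 1] → 1; +7 pad (align 8); @8: blocks [8B, align 8] → 16; @16: signature [1B, align 1] → 17; +3 pad (align 4); @20: mtime [4B, align 4] → 24; @24: size [1B, align 1] → 25; +7 tail pad (align 8); size 32, align 8
@0: ttl [1B, align 1] → 1
@1: payload_len [1B, align 1] → 2
@2: flags [1B, align 1] → 3
@3: window [8B, align 1] → 11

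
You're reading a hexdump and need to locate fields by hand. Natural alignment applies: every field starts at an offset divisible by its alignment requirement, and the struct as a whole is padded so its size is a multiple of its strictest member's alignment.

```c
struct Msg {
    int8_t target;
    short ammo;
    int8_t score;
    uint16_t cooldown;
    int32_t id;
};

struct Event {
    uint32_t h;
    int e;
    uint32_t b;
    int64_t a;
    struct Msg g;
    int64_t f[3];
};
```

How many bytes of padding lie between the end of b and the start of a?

Msg: target at 0 (size 1, align 1) → ends 1; pad 1 to align 2 for ammo; ammo at 2 (size 2, align 2) → ends 4; score at 4 (size 1, align 1) → ends 5; pad 1 to align 2 for cooldown; cooldown at 6 (size 2, align 2) → ends 8; id at 8 (size 4, align 4) → ends 12; total 12 bytes, alignment 4
h at 0 (size 4, align 4) → ends 4
e at 4 (size 4, align 4) → ends 8
b at 8 (size 4, align 4) → ends 12
pad 4 to align 8 for a
a at 16 (size 8, align 8) → ends 24

4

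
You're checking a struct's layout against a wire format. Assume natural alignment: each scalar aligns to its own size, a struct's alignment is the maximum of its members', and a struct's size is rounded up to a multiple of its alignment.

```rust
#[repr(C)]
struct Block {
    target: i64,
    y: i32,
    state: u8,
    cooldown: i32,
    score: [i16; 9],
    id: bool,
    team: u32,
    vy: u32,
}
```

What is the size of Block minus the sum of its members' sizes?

0..8  target  (8B, 8-aligned)
8..12  y  (4B, 4-aligned)
12..13  state  (1B, 1-aligned)
13..16  -- padding (3B)
16..20  cooldown  (4B, 4-aligned)
20..38  score  (18B, 2-aligned)
38..39  id  (1B, 1-aligned)
39..40  -- padding (1B)
40..44  team  (4B, 4-aligned)
44..48  vy  (4B, 4-aligned)
sizeof = 48, alignof = 8
data bytes 44, size 48 → padding 4

4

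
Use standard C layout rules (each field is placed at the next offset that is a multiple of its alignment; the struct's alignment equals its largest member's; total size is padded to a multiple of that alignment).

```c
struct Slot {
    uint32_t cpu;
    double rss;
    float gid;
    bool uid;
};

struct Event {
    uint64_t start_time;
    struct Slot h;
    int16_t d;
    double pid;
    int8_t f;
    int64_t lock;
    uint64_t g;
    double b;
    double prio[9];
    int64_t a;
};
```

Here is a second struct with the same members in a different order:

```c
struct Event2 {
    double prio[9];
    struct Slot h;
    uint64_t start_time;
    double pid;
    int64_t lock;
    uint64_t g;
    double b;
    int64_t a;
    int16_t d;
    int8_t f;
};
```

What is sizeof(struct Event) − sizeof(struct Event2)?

8

Slot: @0: cpu [4B, align 4] → 4; +4 pad (align 8); @8: rss [8B, align 8] → 16; @16: gid [4B, align 4] → 20; @20: uid [1B, align 1] → 21; +3 tail pad (align 8); size 24, align 8
@0: start_time [8B, align 8] → 8
@8: h [24B, align 8] → 32
@32: d [2B, align 2] → 34
+6 pad (align 8)
@40: pid [8B, align 8] → 48
@48: f [1B, align 1] → 49
+7 pad (align 8)
@56: lock [8B, align 8] → 64
@64: g [8B, align 8] → 72
@72: b [8B, align 8] → 80
@80: prio [72B, align 8] → 152
@152: a [8B, align 8] → 160
size 160, align 8
— Event2 —
@0: prio [72B, align 8] → 72
@72: h [24B, align 8] → 96
@96: start_time [8B, align 8] → 104
@104: pid [8B, align 8] → 112
@112: lock [8B, align 8] → 120
@120: g [8B, align 8] → 128
@128: b [8B, align 8] → 136
@136: a [8B, align 8] → 144
@144: d [2B, align 2] → 146
@146: f [1B, align 1] → 147
+5 tail pad (align 8)
size 152, align 8
160 − 152 = 8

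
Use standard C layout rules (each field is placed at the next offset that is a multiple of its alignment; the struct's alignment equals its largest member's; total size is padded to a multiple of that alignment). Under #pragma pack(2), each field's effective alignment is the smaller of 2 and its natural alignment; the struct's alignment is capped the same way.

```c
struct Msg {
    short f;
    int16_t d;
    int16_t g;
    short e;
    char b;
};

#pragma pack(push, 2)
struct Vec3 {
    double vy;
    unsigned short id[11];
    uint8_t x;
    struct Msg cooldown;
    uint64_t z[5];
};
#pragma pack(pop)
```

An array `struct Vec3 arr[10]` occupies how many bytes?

Msg: @0: f [2B, align 2] → 2; @2: d [2B, align 2] → 4; @4: g [2B, align 2] → 6; @6: e [2B, align 2] → 8; @8: b [1B, align 1] → 9; +1 tail pad (align 2); size 10, align 2
@0: vy [8B, align 2] → 8
@8: id [22B, align 2] → 30
@30: x [1B, align 1] → 31
+1 pad (align 2)
@32: cooldown [10B, align 2] → 42
@42: z [40B, align 2] → 82
size 82, align 2
array of 10: 10 × 82 = 820

820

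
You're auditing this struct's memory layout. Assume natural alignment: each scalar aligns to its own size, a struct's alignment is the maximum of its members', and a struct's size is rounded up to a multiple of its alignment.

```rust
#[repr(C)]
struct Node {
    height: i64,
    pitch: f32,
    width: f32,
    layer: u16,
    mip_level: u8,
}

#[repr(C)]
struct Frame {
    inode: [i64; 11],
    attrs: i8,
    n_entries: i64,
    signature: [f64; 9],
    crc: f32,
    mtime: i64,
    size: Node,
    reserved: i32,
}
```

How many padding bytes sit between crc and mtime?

Node: @0: height [8B, align 8] → 8; @8: pitch [4B, align 4] → 12; @12: width [4B, align 4] → 16; @16: layer [2B, align 2] → 18; @18: mip_level [1B, align 1] → 19; +5 tail pad (align 8); size 24, align 8
@0: inode [88B, align 8] → 88
@88: attrs [1B, align 1] → 89
+7 pad (align 8)
@96: n_entries [8B, align 8] → 104
@104: signature [72B, align 8] → 176
@176: crc [4B, align 4] → 180
+4 pad (align 8)
@184: mtime [8B, align 8] → 192

4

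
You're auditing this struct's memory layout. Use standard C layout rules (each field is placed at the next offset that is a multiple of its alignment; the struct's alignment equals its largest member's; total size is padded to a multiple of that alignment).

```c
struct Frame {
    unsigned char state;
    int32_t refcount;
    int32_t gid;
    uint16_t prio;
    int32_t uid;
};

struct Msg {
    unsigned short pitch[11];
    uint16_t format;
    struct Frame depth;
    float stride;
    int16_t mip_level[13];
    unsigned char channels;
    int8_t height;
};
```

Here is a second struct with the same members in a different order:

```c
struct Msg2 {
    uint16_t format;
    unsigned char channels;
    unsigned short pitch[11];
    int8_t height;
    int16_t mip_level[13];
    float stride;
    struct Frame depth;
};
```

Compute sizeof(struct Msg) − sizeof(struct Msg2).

Frame: state at 0 (size 1, align 1) → ends 1; pad 3 to align 4 for refcount; refcount at 4 (size 4, align 4) → ends 8; gid at 8 (size 4, align 4) → ends 12; prio at 12 (size 2, align 2) → ends 14; pad 2 to align 4 for uid; uid at 16 (size 4, align 4) → ends 20; total 20 bytes, alignment 4
pitch at 0 (size 22, align 2) → ends 22
format at 22 (size 2, align 2) → ends 24
depth at 24 (size 20, align 4) → ends 44
stride at 44 (size 4, align 4) → ends 48
mip_level at 48 (size 26, align 2) → ends 74
channels at 74 (size 1, align 1) → ends 75
height at 75 (size 1, align 1) → ends 76
total 76 bytes, alignment 4
— Msg2 —
format at 0 (size 2, align 2) → ends 2
channels at 2 (size 1, align 1) → ends 3
pad 1 to align 2 for pitch
pitch at 4 (size 22, align 2) → ends 26
height at 26 (size 1, align 1) → ends 27
pad 1 to align 2 for mip_level
mip_level at 28 (size 26, align 2) → ends 54
pad 2 to align 4 for stride
stride at 56 (size 4, align 4) → ends 60
depth at 60 (size 20, align 4) → ends 80
total 80 bytes, alignment 4
76 − 80 = -4

-4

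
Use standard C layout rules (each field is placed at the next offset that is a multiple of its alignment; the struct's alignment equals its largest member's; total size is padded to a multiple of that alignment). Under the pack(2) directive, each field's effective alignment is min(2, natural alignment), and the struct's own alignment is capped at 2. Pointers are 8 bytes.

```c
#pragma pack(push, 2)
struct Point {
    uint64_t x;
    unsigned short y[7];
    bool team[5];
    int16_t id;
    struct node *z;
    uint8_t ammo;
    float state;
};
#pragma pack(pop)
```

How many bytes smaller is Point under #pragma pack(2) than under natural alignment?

natural layout:
  @0: x [8B, align 8] → 8
  @8: y [14B, align 2] → 22
  @22: team [5B, align 1] → 27
  +1 pad (align 2)
  @28: id [2B, align 2] → 30
  +2 pad (align 8)
  @32: z [8B, align 8] → 40
  @40: ammo [1B, align 1] → 41
  +3 pad (align 4)
  @44: state [4B, align 4] → 48
  size 48, align 8
packed(2) layout:
  @0: x [8B, align 2] → 8
  @8: y [14B, align 2] → 22
  @22: team [5B, align 1] → 27
  +1 pad (align 2)
  @28: id [2B, align 2] → 30
  @30: z [8B, align 2] → 38
  @38: ammo [1B, align 1] → 39
  +1 pad (align 2)
  @40: state [4B, align 2] → 44
  size 44, align 2
48 − 44 = 4

4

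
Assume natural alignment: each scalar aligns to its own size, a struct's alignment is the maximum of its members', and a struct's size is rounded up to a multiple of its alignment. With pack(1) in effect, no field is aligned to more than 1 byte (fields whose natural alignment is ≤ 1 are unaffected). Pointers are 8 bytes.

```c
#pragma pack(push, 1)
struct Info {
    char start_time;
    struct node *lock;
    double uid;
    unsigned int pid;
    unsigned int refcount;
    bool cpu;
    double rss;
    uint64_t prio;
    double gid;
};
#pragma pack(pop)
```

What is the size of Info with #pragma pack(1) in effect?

0..1  start_time  (1B, 1-aligned)
1..9  lock  (8B, 1-aligned)
9..17  uid  (8B, 1-aligned)
17..21  pid  (4B, 1-aligned)
21..25  refcount  (4B, 1-aligned)
25..26  cpu  (1B, 1-aligned)
26..34  rss  (8B, 1-aligned)
34..42  prio  (8B, 1-aligned)
42..50  gid  (8B, 1-aligned)
sizeof = 50, alignof = 1

50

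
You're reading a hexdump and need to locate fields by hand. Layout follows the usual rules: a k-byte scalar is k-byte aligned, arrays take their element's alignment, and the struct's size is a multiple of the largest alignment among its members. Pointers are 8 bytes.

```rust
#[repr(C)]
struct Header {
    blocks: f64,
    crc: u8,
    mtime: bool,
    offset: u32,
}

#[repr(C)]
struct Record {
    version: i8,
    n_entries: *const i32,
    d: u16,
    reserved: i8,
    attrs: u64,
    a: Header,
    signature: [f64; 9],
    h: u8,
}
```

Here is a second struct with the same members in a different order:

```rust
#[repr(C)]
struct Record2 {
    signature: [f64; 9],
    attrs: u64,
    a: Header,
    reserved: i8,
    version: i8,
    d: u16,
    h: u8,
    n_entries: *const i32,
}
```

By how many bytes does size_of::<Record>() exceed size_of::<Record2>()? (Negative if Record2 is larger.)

Header: @0: blocks [8B, align 8] → 8; @8: crc [1B, align 1] → 9; @9: mtime [1B, align 1] → 10; +2 pad (align 4); @12: offset [4B, align 4] → 16; size 16, align 8
@0: version [1B, align 1] → 1
+7 pad (align 8)
@8: n_entries [8B, align 8] → 16
@16: d [2B, align 2] → 18
@18: reserved [1B, align 1] → 19
+5 pad (align 8)
@24: attrs [8B, align 8] → 32
@32: a [16B, align 8] → 48
@48: signature [72B, align 8] → 120
@120: h [1B, align 1] → 121
+7 tail pad (align 8)
size 128, align 8
— Record2 —
@0: signature [72B, align 8] → 72
@72: attrs [8B, align 8] → 80
@80: a [16B, align 8] → 96
@96: reserved [1B, align 1] → 97
@97: version [1B, align 1] → 98
@98: d [2B, align 2] → 100
@100: h [1B, align 1] → 101
+3 pad (align 8)
@104: n_entries [8B, align 8] → 112
size 112, align 8
128 − 112 = 16

16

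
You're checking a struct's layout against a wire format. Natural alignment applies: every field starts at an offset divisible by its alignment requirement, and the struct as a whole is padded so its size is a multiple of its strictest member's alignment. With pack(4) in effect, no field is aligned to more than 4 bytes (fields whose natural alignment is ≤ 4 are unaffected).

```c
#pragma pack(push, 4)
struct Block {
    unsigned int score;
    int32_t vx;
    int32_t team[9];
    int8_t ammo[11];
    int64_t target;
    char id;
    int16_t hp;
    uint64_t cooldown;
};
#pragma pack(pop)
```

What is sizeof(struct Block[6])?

score at 0 (size 4, align 4) → ends 4
vx at 4 (size 4, align 4) → ends 8
team at 8 (size 36, align 4) → ends 44
ammo at 44 (size 11, align 1) → ends 55
pad 1 to align 4 for target
target at 56 (size 8, align 4) → ends 64
id at 64 (size 1, align 1) → ends 65
pad 1 to align 2 for hp
hp at 66 (size 2, align 2) → ends 68
cooldown at 68 (size 8, align 4) → ends 76
total 76 bytes, alignment 4
array of 6: 6 × 76 = 456

456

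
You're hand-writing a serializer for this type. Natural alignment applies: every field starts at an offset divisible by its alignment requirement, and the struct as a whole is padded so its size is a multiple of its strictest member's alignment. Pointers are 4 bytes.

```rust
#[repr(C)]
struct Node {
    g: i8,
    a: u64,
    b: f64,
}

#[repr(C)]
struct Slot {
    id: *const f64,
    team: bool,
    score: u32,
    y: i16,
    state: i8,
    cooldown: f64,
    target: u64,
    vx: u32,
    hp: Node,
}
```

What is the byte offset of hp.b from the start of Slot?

56

Node: 0..1  g  (1B, 1-aligned); 1..8  -- padding (7B); 8..16  a  (8B, 8-aligned); 16..24  b  (8B, 8-aligned); sizeof = 24, alignof = 8
0..4  id  (4B, 4-aligned)
4..5  team  (1B, 1-aligned)
5..8  -- padding (3B)
8..12  score  (4B, 4-aligned)
12..14  y  (2B, 2-aligned)
14..15  state  (1B, 1-aligned)
15..16  -- padding (1B)
16..24  cooldown  (8B, 8-aligned)
24..32  target  (8B, 8-aligned)
32..36  vx  (4B, 4-aligned)
36..40  -- padding (4B)
40..64  hp  (24B, 8-aligned)
within Node: b at 16
40 + 16 = 56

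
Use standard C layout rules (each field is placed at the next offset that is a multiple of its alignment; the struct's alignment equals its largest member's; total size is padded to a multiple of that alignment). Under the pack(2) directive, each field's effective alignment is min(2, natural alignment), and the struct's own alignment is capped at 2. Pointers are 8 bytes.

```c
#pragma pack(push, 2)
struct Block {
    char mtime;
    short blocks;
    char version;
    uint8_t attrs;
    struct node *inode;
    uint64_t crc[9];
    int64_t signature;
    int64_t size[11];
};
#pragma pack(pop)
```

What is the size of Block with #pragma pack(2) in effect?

182

mtime at 0 (size 1, align 1) → ends 1
pad 1 to align 2 for blocks
blocks at 2 (size 2, align 2) → ends 4
version at 4 (size 1, align 1) → ends 5
attrs at 5 (size 1, align 1) → ends 6
inode at 6 (size 8, align 2) → ends 14
crc at 14 (size 72, align 2) → ends 86
signature at 86 (size 8, align 2) → ends 94
size at 94 (size 88, align 2) → ends 182
total 182 bytes, alignment 2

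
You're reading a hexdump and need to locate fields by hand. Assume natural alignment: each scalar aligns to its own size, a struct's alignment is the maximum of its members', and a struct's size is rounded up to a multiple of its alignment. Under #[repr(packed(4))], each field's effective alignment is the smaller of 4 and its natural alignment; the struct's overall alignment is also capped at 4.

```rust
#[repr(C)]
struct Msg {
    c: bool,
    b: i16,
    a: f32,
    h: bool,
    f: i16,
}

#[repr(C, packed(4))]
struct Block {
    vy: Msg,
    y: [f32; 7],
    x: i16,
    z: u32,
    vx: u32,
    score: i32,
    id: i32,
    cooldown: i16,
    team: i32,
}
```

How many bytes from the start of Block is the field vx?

Msg: @0: c [1B, align 1] → 1; +1 pad (align 2); @2: b [2B, align 2] → 4; @4: a [4B, align 4] → 8; @8: h [1B, align 1] → 9; +1 pad (align 2); @10: f [2B, align 2] → 12; size 12, align 4
@0: vy [12B, align 4] → 12
@12: y [28B, align 4] → 40
@40: x [2B, align 2] → 42
+2 pad (align 4)
@44: z [4B, align 4] → 48
@48: vx [4B, align 4] → 52

48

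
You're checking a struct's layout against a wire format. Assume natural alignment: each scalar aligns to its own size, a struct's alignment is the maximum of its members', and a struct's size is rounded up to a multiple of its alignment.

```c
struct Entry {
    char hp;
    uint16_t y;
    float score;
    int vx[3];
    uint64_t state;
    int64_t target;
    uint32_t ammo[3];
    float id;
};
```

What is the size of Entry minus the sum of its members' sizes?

hp at 0 (size 1, align 1) → ends 1
pad 1 to align 2 for y
y at 2 (size 2, align 2) → ends 4
score at 4 (size 4, align 4) → ends 8
vx at 8 (size 12, align 4) → ends 20
pad 4 to align 8 for state
state at 24 (size 8, align 8) → ends 32
target at 32 (size 8, align 8) → ends 40
ammo at 40 (size 12, align 4) → ends 52
id at 52 (size 4, align 4) → ends 56
total 56 bytes, alignment 8
data bytes 51, size 56 → padding 5

5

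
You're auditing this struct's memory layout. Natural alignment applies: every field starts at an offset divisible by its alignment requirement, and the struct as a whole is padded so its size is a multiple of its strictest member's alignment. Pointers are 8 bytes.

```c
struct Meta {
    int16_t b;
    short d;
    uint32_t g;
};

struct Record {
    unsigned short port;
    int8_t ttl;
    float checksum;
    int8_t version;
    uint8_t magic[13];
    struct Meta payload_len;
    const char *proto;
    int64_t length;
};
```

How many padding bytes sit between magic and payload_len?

2

Meta: b at 0 (size 2, align 2) → ends 2; d at 2 (size 2, align 2) → ends 4; g at 4 (size 4, align 4) → ends 8; total 8 bytes, alignment 4
port at 0 (size 2, align 2) → ends 2
ttl at 2 (size 1, align 1) → ends 3
pad 1 to align 4 for checksum
checksum at 4 (size 4, align 4) → ends 8
version at 8 (size 1, align 1) → ends 9
magic at 9 (size 13, align 1) → ends 22
pad 2 to align 4 for payload_len
payload_len at 24 (size 8, align 4) → ends 32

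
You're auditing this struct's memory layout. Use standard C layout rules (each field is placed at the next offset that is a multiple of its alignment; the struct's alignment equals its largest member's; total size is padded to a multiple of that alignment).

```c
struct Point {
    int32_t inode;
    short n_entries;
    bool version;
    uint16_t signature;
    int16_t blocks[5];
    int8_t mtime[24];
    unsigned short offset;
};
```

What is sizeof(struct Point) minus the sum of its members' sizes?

3

@0: inode [4B, align 4] → 4
@4: n_entries [2B, align 2] → 6
@6: version [1B, align 1] → 7
+1 pad (align 2)
@8: signature [2B, align 2] → 10
@10: blocks [10B, align 2] → 20
@20: mtime [24B, align 1] → 44
@44: offset [2B, align 2] → 46
+2 tail pad (align 4)
size 48, align 4
data bytes 45, size 48 → padding 3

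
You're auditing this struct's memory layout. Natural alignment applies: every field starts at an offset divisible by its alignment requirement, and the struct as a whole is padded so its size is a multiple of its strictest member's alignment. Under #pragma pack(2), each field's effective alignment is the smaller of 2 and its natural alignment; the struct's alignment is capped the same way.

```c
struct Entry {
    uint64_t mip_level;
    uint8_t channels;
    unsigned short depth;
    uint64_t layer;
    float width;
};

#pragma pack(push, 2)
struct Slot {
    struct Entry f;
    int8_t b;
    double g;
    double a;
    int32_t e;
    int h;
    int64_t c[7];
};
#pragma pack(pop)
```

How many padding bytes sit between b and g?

Entry: @0: mip_level [8B, align 8] → 8; @8: channels [1B, align 1] → 9; +1 pad (align 2); @10: depth [2B, align 2] → 12; +4 pad (align 8); @16: layer [8B, align 8] → 24; @24: width [4B, align 4] → 28; +4 tail pad (align 8); size 32, align 8
@0: f [32B, align 2] → 32
@32: b [1B, align 1] → 33
+1 pad (align 2)
@34: g [8B, align 2] → 42

1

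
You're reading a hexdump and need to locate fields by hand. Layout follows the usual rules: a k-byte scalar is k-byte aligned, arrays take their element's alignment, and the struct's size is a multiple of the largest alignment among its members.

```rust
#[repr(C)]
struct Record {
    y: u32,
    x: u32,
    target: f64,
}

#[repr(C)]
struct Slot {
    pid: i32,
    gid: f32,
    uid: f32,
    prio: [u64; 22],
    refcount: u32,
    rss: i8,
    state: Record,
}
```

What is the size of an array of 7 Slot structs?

1512

Record: 0..4  y  (4B, 4-aligned); 4..8  x  (4B, 4-aligned); 8..16  target  (8B, 8-aligned); sizeof = 16, alignof = 8
0..4  pid  (4B, 4-aligned)
4..8  gid  (4B, 4-aligned)
8..12  uid  (4B, 4-aligned)
12..16  -- padding (4B)
16..192  prio  (176B, 8-aligned)
192..196  refcount  (4B, 4-aligned)
196..197  rss  (1B, 1-aligned)
197..200  -- padding (3B)
200..216  state  (16B, 8-aligned)
sizeof = 216, alignof = 8
array of 7: 7 × 216 = 1512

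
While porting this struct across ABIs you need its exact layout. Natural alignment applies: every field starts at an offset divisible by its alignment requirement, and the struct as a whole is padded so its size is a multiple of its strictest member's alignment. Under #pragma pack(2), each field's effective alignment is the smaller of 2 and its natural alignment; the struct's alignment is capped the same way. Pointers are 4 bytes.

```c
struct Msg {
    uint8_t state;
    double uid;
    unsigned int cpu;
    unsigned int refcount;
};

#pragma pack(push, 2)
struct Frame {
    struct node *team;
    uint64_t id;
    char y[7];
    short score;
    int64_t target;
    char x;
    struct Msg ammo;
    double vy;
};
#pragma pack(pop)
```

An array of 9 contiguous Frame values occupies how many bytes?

Msg: @0: state [1B, align 1] → 1; +7 pad (align 8); @8: uid [8B, align 8] → 16; @16: cpu [4B, align 4] → 20; @20: refcount [4B, align 4] → 24; size 24, align 8
@0: team [4B, align 2] → 4
@4: id [8B, align 2] → 12
@12: y [7B, align 1] → 19
+1 pad (align 2)
@20: score [2B, align 2] → 22
@22: target [8B, align 2] → 30
@30: x [1B, align 1] → 31
+1 pad (align 2)
@32: ammo [24B, align 2] → 56
@56: vy [8B, align 2] → 64
size 64, align 2
array of 9: 9 × 64 = 576

576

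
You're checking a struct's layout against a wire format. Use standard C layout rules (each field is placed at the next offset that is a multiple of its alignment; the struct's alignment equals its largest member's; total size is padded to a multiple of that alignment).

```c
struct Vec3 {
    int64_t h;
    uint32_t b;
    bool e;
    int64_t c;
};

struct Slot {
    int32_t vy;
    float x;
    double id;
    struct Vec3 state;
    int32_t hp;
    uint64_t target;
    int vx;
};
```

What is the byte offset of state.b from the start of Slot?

24

Vec3: 0..8  h  (8B, 8-aligned); 8..12  b  (4B, 4-aligned); 12..13  e  (1B, 1-aligned); 13..16  -- padding (3B); 16..24  c  (8B, 8-aligned); sizeof = 24, alignof = 8
0..4  vy  (4B, 4-aligned)
4..8  x  (4B, 4-aligned)
8..16  id  (8B, 8-aligned)
16..40  state  (24B, 8-aligned)
within Vec3: b at 8
16 + 8 = 24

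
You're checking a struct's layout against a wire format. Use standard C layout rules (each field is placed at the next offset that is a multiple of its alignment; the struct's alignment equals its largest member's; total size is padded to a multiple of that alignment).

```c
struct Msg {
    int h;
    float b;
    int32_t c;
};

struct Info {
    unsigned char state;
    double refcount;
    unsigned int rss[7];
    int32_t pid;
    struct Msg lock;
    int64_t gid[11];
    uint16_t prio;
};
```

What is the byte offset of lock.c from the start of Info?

Msg: h at 0 (size 4, align 4) → ends 4; b at 4 (size 4, align 4) → ends 8; c at 8 (size 4, align 4) → ends 12; total 12 bytes, alignment 4
state at 0 (size 1, align 1) → ends 1
pad 7 to align 8 for refcount
refcount at 8 (size 8, align 8) → ends 16
rss at 16 (size 28, align 4) → ends 44
pid at 44 (size 4, align 4) → ends 48
lock at 48 (size 12, align 4) → ends 60
within Msg: c at 8
48 + 8 = 56

56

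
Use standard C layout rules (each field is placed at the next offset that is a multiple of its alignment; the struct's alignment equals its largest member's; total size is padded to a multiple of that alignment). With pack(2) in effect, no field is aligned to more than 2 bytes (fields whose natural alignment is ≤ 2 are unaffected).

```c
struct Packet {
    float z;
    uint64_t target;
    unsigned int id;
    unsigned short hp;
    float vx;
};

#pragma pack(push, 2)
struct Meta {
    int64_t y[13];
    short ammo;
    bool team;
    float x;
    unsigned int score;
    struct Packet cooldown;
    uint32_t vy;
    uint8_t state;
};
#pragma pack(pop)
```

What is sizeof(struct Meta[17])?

Packet: @0: z [4B, align 4] → 4; +4 pad (align 8); @8: target [8B, align 8] → 16; @16: id [4B, align 4] → 20; @20: hp [2B, align 2] → 22; +2 pad (align 4); @24: vx [4B, align 4] → 28; +4 tail pad (align 8); size 32, align 8
@0: y [104B, align 2] → 104
@104: ammo [2B, align 2] → 106
@106: team [1B, align 1] → 107
+1 pad (align 2)
@108: x [4B, align 2] → 112
@112: score [4B, align 2] → 116
@116: cooldown [32B, align 2] → 148
@148: vy [4B, align 2] → 152
@152: state [1B, align 1] → 153
+1 tail pad (align 2)
size 154, align 2
array of 17: 17 × 154 = 2618

2618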